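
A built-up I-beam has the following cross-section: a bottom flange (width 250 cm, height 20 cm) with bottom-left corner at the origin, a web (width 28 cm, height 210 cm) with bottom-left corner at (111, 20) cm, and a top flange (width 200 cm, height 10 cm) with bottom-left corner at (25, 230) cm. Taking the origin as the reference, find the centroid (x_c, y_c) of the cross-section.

Part | A | x̄ᵢ | ȳᵢ | A·x̄ᵢ | A·ȳᵢ
bottom flange | 5000.00 | 125.00 | 10.00 | 625000.00 | 50000.00
web | 5880.00 | 125.00 | 125.00 | 735000.00 | 735000.00
top flange | 2000.00 | 125.00 | 235.00 | 250000.00 | 470000.00
Σ | 12880.00 |  |  | 1610000.00 | 1255000.00
x_c = 1610000.00 / 12880.00 = 125.00 cm
y_c = 1255000.00 / 12880.00 = 97.44 cm

x_c = 125.00 cm, y_c = 97.44 cm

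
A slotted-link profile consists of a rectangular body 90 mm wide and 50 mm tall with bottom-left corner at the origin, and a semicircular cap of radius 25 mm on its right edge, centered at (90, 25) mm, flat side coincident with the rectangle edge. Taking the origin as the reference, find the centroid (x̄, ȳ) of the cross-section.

x̄ = 54.96 mm, ȳ = 25.00 mm

rectangular body: A = 90 × 50 = 4500.00, centroid at (45.00, 25.00).
semicircular end: A = ½π·25² = 981.75, centroid at (100.61, 25.00).
ΣA = 5481.75 mm²
ΣAx̄ = (4500.00)(45.00) + (981.75)(100.61) = 301273.96 mm³
ΣAȳ = (4500.00)(25.00) + (981.75)(25.00) = 137043.69 mm³
x̄ = 301273.96 / 5481.75 = 54.96 mm
ȳ = 137043.69 / 5481.75 = 25.00 mm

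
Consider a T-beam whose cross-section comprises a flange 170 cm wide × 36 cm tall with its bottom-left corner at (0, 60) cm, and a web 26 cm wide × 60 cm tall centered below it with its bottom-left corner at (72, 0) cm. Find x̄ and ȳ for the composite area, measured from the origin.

x̄ = 85.00 cm, ȳ = 68.25 cm

Part | A | x̄ᵢ | ȳᵢ | A·x̄ᵢ | A·ȳᵢ
web | 1560.00 | 85.00 | 30.00 | 132600.00 | 46800.00
flange | 6120.00 | 85.00 | 78.00 | 520200.00 | 477360.00
Σ | 7680.00 |  |  | 652800.00 | 524160.00
x̄ = 652800.00 / 7680.00 = 85.00 cm
ȳ = 524160.00 / 7680.00 = 68.25 cm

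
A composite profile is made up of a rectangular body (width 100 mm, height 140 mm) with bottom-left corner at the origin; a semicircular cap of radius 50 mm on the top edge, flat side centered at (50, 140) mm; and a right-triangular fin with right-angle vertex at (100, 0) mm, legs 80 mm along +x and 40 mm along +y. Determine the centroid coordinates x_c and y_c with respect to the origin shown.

rectangular body: A = 100 × 140 = 14000.00, centroid at (50.00, 70.00).
semicircular top: A = ½π·50² = 3926.99, centroid at (50.00, 161.22).
triangular fin: A = ½·80·40 = 1600.00, centroid at (126.67, 13.33).
ΣA = 19526.99 mm², ΣAx_c = 1099016.21 mm³, ΣAy_c = 1634445.38 mm³.
x_c = 1099016.21/19526.99 = 56.28 mm; y_c = 1634445.38/19526.99 = 83.70 mm.

x_c = 56.28 mm, y_c = 83.70 mm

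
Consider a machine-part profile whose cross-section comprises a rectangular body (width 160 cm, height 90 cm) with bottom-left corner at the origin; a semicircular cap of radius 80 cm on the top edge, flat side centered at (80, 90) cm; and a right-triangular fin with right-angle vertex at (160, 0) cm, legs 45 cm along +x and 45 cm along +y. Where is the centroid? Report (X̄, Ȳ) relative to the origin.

X̄ = 83.78 cm, Ȳ = 74.98 cm

rectangular body: A = 160 × 90 = 14400.00, centroid at (80.00, 45.00).
semicircular top: A = ½π·80² = 10053.10, centroid at (80.00, 123.95).
triangular fin: A = ½·45·45 = 1012.50, centroid at (175.00, 15.00).
ΣA = 25465.60 cm²
ΣAX̄ = (14400.00)(80.00) + (10053.10)(80.00) + (1012.50)(175.00) = 2133435.22 cm³
ΣAȲ = (14400.00)(45.00) + (10053.10)(123.95) + (1012.50)(15.00) = 1909299.52 cm³
X̄ = 2133435.22 / 25465.60 = 83.78 cm
Ȳ = 1909299.52 / 25465.60 = 74.98 cm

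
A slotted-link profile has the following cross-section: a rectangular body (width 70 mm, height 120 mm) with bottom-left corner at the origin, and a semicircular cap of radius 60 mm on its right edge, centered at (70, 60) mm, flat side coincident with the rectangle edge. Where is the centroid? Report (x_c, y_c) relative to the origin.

rectangular body: A = 70 × 120 = 8400.00, centroid at (35.00, 60.00).
semicircular end: A = ½π·60² = 5654.87, centroid at (95.46, 60.00).
ΣA = 14054.87 mm²
ΣAx_c = (8400.00)(35.00) + (5654.87)(95.46) = 833840.67 mm³
ΣAy_c = (8400.00)(60.00) + (5654.87)(60.00) = 843292.01 mm³
x_c = 833840.67 / 14054.87 = 59.33 mm
y_c = 843292.01 / 14054.87 = 60.00 mm

x_c = 59.33 mm, y_c = 60.00 mm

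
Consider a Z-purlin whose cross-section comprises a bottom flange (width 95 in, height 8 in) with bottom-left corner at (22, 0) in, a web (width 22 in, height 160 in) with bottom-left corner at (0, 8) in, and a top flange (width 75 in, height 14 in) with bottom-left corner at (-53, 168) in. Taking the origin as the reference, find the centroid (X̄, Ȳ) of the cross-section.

X̄ = 14.12 in, Ȳ = 93.16 in

bottom flange: A = 95 × 8 = 760.00, centroid at (69.50, 4.00).
web: A = 22 × 160 = 3520.00, centroid at (11.00, 88.00).
top flange: A = 75 × 14 = 1050.00, centroid at (-15.50, 175.00).
ΣA = 5330.00 in²
ΣAX̄ = (760.00)(69.50) + (3520.00)(11.00) + (1050.00)(-15.50) = 75265.00 in³
ΣAȲ = (760.00)(4.00) + (3520.00)(88.00) + (1050.00)(175.00) = 496550.00 in³
X̄ = 75265.00 / 5330.00 = 14.12 in
Ȳ = 496550.00 / 5330.00 = 93.16 in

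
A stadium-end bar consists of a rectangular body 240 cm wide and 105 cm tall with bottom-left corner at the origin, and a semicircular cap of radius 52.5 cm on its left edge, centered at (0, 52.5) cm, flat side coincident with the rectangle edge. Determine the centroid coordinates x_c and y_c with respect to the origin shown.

Part | A | x̄ᵢ | ȳᵢ | A·x̄ᵢ | A·ȳᵢ
rectangular body | 25200.00 | 120.00 | 52.50 | 3024000.00 | 1323000.00
semicircular end | 4329.51 | -22.28 | 52.50 | -96468.75 | 227299.14
Σ | 29529.51 |  |  | 2927531.25 | 1550299.14
x_c = 2927531.25 / 29529.51 = 99.14 cm
y_c = 1550299.14 / 29529.51 = 52.50 cm

x_c = 99.14 cm, y_c = 52.50 cm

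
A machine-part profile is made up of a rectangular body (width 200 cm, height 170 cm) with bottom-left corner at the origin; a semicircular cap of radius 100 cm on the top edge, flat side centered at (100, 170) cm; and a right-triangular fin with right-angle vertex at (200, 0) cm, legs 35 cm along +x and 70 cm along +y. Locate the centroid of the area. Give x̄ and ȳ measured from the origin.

Part | A | x̄ᵢ | ȳᵢ | A·x̄ᵢ | A·ȳᵢ
rectangular body | 34000.00 | 100.00 | 85.00 | 3400000.00 | 2890000.00
semicircular top | 15707.96 | 100.00 | 212.44 | 1570796.33 | 3337020.42
triangular fin | 1225.00 | 211.67 | 23.33 | 259291.67 | 28583.33
Σ | 50932.96 |  |  | 5230087.99 | 6255603.76
x̄ = 5230087.99 / 50932.96 = 102.69 cm
ȳ = 6255603.76 / 50932.96 = 122.82 cm

x̄ = 102.69 cm, ȳ = 122.82 cm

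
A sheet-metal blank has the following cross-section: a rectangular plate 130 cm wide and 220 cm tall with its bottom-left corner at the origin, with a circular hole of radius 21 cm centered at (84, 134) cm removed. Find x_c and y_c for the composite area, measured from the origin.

Part | A | x̄ᵢ | ȳᵢ | A·x̄ᵢ | A·ȳᵢ
plate | 28600.00 | 65.00 | 110.00 | 1859000.00 | 3146000.00
hole | -1385.44 | 84.00 | 134.00 | -116377.16 | -185649.28
Σ | 27214.56 |  |  | 1742622.84 | 2960350.72
x_c = 1742622.84 / 27214.56 = 64.03 cm
y_c = 2960350.72 / 27214.56 = 108.78 cm

x_c = 64.03 cm, y_c = 108.78 cm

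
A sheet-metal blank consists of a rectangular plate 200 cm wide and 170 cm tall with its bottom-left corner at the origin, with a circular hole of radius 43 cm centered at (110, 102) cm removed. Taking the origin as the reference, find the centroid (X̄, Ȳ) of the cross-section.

Part | A | x̄ᵢ | ȳᵢ | A·x̄ᵢ | A·ȳᵢ
plate | 34000.00 | 100.00 | 85.00 | 3400000.00 | 2890000.00
hole | -5808.80 | 110.00 | 102.00 | -638968.53 | -592498.09
Σ | 28191.20 |  |  | 2761031.47 | 2297501.91
X̄ = 2761031.47 / 28191.20 = 97.94 cm
Ȳ = 2297501.91 / 28191.20 = 81.50 cm

X̄ = 97.94 cm, Ȳ = 81.50 cm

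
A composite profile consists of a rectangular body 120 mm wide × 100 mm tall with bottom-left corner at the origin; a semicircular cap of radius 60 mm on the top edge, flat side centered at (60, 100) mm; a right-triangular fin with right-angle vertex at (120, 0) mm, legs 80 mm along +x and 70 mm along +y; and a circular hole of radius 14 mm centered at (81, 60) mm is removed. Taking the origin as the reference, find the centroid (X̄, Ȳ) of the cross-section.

X̄ = 71.58 mm, Ȳ = 67.44 mm

rectangular body: A = 120 × 100 = 12000.00, centroid at (60.00, 50.00).
semicircular top: A = ½π·60² = 5654.87, centroid at (60.00, 125.46).
triangular fin: A = ½·80·70 = 2800.00, centroid at (146.67, 23.33).
hole: A = −π·14² = -615.75, centroid at (81.00, 60.00).
ΣA = 19839.11 mm², ΣAX̄ = 1420082.75 mm³, ΣAȲ = 1337874.88 mm³.
X̄ = 1420082.75/19839.11 = 71.58 mm; Ȳ = 1337874.88/19839.11 = 67.44 mm.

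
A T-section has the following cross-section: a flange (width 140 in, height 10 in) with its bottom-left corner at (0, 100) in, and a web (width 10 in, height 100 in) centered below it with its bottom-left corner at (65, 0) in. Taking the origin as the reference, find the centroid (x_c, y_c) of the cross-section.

web: A = 10 × 100 = 1000.00, centroid at (70.00, 50.00).
flange: A = 140 × 10 = 1400.00, centroid at (70.00, 105.00).
ΣA = 2400.00 in²
ΣAx_c = (1000.00)(70.00) + (1400.00)(70.00) = 168000.00 in³
ΣAy_c = (1000.00)(50.00) + (1400.00)(105.00) = 197000.00 in³
x_c = 168000.00 / 2400.00 = 70.00 in
y_c = 197000.00 / 2400.00 = 82.08 in

x_c = 70.00 in, y_c = 82.08 in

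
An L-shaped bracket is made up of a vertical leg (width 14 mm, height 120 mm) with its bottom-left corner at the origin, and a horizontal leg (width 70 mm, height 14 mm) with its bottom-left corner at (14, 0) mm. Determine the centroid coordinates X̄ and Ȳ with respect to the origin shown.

vertical leg: A = 14 × 120 = 1680.00, centroid at (7.00, 60.00).
horizontal leg: A = 70 × 14 = 980.00, centroid at (49.00, 7.00).
ΣA = 2660.00 mm², ΣAX̄ = 59780.00 mm³, ΣAȲ = 107660.00 mm³.
X̄ = 59780.00/2660.00 = 22.47 mm; Ȳ = 107660.00/2660.00 = 40.47 mm.

X̄ = 22.47 mm, Ȳ = 40.47 mm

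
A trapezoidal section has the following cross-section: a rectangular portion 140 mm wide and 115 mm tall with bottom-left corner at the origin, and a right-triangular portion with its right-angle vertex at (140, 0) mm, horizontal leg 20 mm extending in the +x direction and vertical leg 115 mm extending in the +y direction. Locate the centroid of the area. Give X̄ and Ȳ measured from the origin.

X̄ = 75.11 mm, Ȳ = 56.22 mm

rectangular portion: A = 140 × 115 = 16100.00, centroid at (70.00, 57.50).
triangular portion: A = ½·20·115 = 1150.00, centroid at (146.67, 38.33).
ΣA = 17250.00 mm², ΣAX̄ = 1295666.67 mm³, ΣAȲ = 969833.33 mm³.
X̄ = 1295666.67/17250.00 = 75.11 mm; Ȳ = 969833.33/17250.00 = 56.22 mm.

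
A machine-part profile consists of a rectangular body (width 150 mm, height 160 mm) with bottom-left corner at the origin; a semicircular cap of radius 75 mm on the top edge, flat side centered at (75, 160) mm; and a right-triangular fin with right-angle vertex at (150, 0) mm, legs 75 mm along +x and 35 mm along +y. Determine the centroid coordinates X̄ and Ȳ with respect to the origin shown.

X̄ = 78.84 mm, Ȳ = 106.31 mm

rectangular body: A = 150 × 160 = 24000.00, centroid at (75.00, 80.00).
semicircular top: A = ½π·75² = 8835.73, centroid at (75.00, 191.83).
triangular fin: A = ½·75·35 = 1312.50, centroid at (175.00, 11.67).
ΣA = 34148.23 mm², ΣAX̄ = 2692367.20 mm³, ΣAȲ = 3630279.19 mm³.
X̄ = 2692367.20/34148.23 = 78.84 mm; Ȳ = 3630279.19/34148.23 = 106.31 mm.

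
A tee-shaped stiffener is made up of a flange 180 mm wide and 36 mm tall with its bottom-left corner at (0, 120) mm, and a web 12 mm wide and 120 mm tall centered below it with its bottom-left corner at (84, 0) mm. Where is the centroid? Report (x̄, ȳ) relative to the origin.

web: A = 12 × 120 = 1440.00, centroid at (90.00, 60.00).
flange: A = 180 × 36 = 6480.00, centroid at (90.00, 138.00).
ΣA = 7920.00 mm²
ΣAx̄ = (1440.00)(90.00) + (6480.00)(90.00) = 712800.00 mm³
ΣAȳ = (1440.00)(60.00) + (6480.00)(138.00) = 980640.00 mm³
x̄ = 712800.00 / 7920.00 = 90.00 mm
ȳ = 980640.00 / 7920.00 = 123.82 mm

x̄ = 90.00 mm, ȳ = 123.82 mm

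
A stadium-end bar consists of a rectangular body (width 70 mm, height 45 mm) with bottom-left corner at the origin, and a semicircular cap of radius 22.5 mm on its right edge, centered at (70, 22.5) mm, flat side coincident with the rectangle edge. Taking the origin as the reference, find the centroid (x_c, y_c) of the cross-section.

x_c = 43.98 mm, y_c = 22.50 mm

rectangular body: A = 70 × 45 = 3150.00, centroid at (35.00, 22.50).
semicircular end: A = ½π·22.5² = 795.22, centroid at (79.55, 22.50).
ΣA = 3945.22 mm², ΣAx_c = 173508.84 mm³, ΣAy_c = 88767.35 mm³.
x_c = 173508.84/3945.22 = 43.98 mm; y_c = 88767.35/3945.22 = 22.50 mm.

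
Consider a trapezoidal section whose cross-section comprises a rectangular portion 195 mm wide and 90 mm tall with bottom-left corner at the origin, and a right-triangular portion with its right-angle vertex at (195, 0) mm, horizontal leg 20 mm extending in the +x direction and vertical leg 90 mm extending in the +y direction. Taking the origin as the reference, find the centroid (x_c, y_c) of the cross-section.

Part | A | x̄ᵢ | ȳᵢ | A·x̄ᵢ | A·ȳᵢ
rectangular portion | 17550.00 | 97.50 | 45.00 | 1711125.00 | 789750.00
triangular portion | 900.00 | 201.67 | 30.00 | 181500.00 | 27000.00
Σ | 18450.00 |  |  | 1892625.00 | 816750.00
x_c = 1892625.00 / 18450.00 = 102.58 mm
y_c = 816750.00 / 18450.00 = 44.27 mm

x_c = 102.58 mm, y_c = 44.27 mm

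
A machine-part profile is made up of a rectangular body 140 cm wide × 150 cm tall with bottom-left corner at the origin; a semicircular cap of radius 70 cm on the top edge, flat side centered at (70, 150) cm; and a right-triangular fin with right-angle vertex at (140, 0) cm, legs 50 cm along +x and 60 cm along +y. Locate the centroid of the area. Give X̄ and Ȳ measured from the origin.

X̄ = 74.31 cm, Ȳ = 98.96 cm

Part | A | x̄ᵢ | ȳᵢ | A·x̄ᵢ | A·ȳᵢ
rectangular body | 21000.00 | 70.00 | 75.00 | 1470000.00 | 1575000.00
semicircular top | 7696.90 | 70.00 | 179.71 | 538783.14 | 1383201.97
triangular fin | 1500.00 | 156.67 | 20.00 | 235000.00 | 30000.00
Σ | 30196.90 |  |  | 2243783.14 | 2988201.97
X̄ = 2243783.14 / 30196.90 = 74.31 cm
Ȳ = 2988201.97 / 30196.90 = 98.96 cm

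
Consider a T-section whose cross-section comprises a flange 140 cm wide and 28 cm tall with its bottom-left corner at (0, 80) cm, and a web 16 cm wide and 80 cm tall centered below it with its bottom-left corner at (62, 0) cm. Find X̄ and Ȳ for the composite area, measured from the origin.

X̄ = 70.00 cm, Ȳ = 80.71 cm

Part | A | x̄ᵢ | ȳᵢ | A·x̄ᵢ | A·ȳᵢ
web | 1280.00 | 70.00 | 40.00 | 89600.00 | 51200.00
flange | 3920.00 | 70.00 | 94.00 | 274400.00 | 368480.00
Σ | 5200.00 |  |  | 364000.00 | 419680.00
X̄ = 364000.00 / 5200.00 = 70.00 cm
Ȳ = 419680.00 / 5200.00 = 80.71 cm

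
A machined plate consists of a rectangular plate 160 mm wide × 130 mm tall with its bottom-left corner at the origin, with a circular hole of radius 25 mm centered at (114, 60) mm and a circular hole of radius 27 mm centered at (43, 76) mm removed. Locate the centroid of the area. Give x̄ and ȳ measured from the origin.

plate: A = 160 × 130 = 20800.00, centroid at (80.00, 65.00).
hole 1: A = −π·25² = -1963.50, centroid at (114.00, 60.00).
hole 2: A = −π·27² = -2290.22, centroid at (43.00, 76.00).
ΣA = 16546.28 mm², ΣAx̄ = 1341682.02 mm³, ΣAȳ = 1060133.48 mm³.
x̄ = 1341682.02/16546.28 = 81.09 mm; ȳ = 1060133.48/16546.28 = 64.07 mm.

x̄ = 81.09 mm, ȳ = 64.07 mm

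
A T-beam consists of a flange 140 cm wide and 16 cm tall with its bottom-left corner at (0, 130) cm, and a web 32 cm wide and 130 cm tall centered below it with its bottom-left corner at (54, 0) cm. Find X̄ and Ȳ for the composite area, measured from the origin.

web: A = 32 × 130 = 4160.00, centroid at (70.00, 65.00).
flange: A = 140 × 16 = 2240.00, centroid at (70.00, 138.00).
ΣA = 6400.00 cm², ΣAX̄ = 448000.00 cm³, ΣAȲ = 579520.00 cm³.
X̄ = 448000.00/6400.00 = 70.00 cm; Ȳ = 579520.00/6400.00 = 90.55 cm.

X̄ = 70.00 cm, Ȳ = 90.55 cm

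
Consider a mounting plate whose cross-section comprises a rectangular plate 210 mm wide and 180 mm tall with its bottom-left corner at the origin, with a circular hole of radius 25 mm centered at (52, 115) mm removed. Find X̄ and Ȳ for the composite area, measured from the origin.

plate: A = 210 × 180 = 37800.00, centroid at (105.00, 90.00).
hole: A = −π·25² = -1963.50, centroid at (52.00, 115.00).
ΣA = 35836.50 mm²
ΣAX̄ = (37800.00)(105.00) + (-1963.50)(52.00) = 3866898.24 mm³
ΣAȲ = (37800.00)(90.00) + (-1963.50)(115.00) = 3176198.03 mm³
X̄ = 3866898.24 / 35836.50 = 107.90 mm
Ȳ = 3176198.03 / 35836.50 = 88.63 mm

X̄ = 107.90 mm, Ȳ = 88.63 mm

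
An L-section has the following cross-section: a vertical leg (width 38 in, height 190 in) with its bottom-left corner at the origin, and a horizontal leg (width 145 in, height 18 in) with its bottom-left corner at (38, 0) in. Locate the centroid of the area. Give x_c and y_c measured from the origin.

x_c = 43.29 in, y_c = 72.17 in

Part | A | x̄ᵢ | ȳᵢ | A·x̄ᵢ | A·ȳᵢ
vertical leg | 7220.00 | 19.00 | 95.00 | 137180.00 | 685900.00
horizontal leg | 2610.00 | 110.50 | 9.00 | 288405.00 | 23490.00
Σ | 9830.00 |  |  | 425585.00 | 709390.00
x_c = 425585.00 / 9830.00 = 43.29 in
y_c = 709390.00 / 9830.00 = 72.17 in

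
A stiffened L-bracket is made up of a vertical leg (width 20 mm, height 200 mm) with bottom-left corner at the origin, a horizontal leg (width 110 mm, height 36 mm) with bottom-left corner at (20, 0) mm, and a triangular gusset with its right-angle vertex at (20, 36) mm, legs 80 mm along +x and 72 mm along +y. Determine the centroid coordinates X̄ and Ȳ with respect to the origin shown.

X̄ = 43.49 mm, Ȳ = 59.42 mm

vertical leg: A = 20 × 200 = 4000.00, centroid at (10.00, 100.00).
horizontal leg: A = 110 × 36 = 3960.00, centroid at (75.00, 18.00).
gusset: A = ½·80·72 = 2880.00, centroid at (46.67, 60.00).
ΣA = 10840.00 mm²
ΣAX̄ = (4000.00)(10.00) + (3960.00)(75.00) + (2880.00)(46.67) = 471400.00 mm³
ΣAȲ = (4000.00)(100.00) + (3960.00)(18.00) + (2880.00)(60.00) = 644080.00 mm³
X̄ = 471400.00 / 10840.00 = 43.49 mm
Ȳ = 644080.00 / 10840.00 = 59.42 mm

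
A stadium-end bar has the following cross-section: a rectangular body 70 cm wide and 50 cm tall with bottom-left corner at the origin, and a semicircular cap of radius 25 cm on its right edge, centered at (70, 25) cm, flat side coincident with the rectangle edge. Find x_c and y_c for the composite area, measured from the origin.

rectangular body: A = 70 × 50 = 3500.00, centroid at (35.00, 25.00).
semicircular end: A = ½π·25² = 981.75, centroid at (80.61, 25.00).
ΣA = 4481.75 cm², ΣAx_c = 201639.01 cm³, ΣAy_c = 112043.69 cm³.
x_c = 201639.01/4481.75 = 44.99 cm; y_c = 112043.69/4481.75 = 25.00 cm.

x_c = 44.99 cm, y_c = 25.00 cm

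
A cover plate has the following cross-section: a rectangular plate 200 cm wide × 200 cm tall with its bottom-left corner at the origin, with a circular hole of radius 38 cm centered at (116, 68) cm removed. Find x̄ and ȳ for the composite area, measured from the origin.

x̄ = 97.95 cm, ȳ = 104.09 cm

plate: A = 200 × 200 = 40000.00, centroid at (100.00, 100.00).
hole: A = −π·38² = -4536.46, centroid at (116.00, 68.00).
ΣA = 35463.54 cm²
ΣAx̄ = (40000.00)(100.00) + (-4536.46)(116.00) = 3473770.66 cm³
ΣAȳ = (40000.00)(100.00) + (-4536.46)(68.00) = 3691520.73 cm³
x̄ = 3473770.66 / 35463.54 = 97.95 cm
ȳ = 3691520.73 / 35463.54 = 104.09 cm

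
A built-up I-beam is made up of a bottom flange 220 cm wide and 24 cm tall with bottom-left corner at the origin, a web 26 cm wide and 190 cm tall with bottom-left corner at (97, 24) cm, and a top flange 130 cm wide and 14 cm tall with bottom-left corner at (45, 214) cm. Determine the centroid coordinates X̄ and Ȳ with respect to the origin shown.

bottom flange: A = 220 × 24 = 5280.00, centroid at (110.00, 12.00).
web: A = 26 × 190 = 4940.00, centroid at (110.00, 119.00).
top flange: A = 130 × 14 = 1820.00, centroid at (110.00, 221.00).
ΣA = 12040.00 cm², ΣAX̄ = 1324400.00 cm³, ΣAȲ = 1053440.00 cm³.
X̄ = 1324400.00/12040.00 = 110.00 cm; Ȳ = 1053440.00/12040.00 = 87.50 cm.

X̄ = 110.00 cm, Ȳ = 87.50 cm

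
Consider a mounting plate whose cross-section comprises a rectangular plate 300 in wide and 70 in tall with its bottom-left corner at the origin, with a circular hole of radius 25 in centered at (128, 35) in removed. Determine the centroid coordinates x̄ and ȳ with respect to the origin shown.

x̄ = 152.27 in, ȳ = 35.00 in

plate: A = 300 × 70 = 21000.00, centroid at (150.00, 35.00).
hole: A = −π·25² = -1963.50, centroid at (128.00, 35.00).
ΣA = 19036.50 in², ΣAx̄ = 2898672.59 in³, ΣAȳ = 666277.66 in³.
x̄ = 2898672.59/19036.50 = 152.27 in; ȳ = 666277.66/19036.50 = 35.00 in.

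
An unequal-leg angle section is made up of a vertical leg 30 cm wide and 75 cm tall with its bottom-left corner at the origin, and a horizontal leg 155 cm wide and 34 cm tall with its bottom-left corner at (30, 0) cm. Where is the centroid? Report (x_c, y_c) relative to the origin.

vertical leg: A = 30 × 75 = 2250.00, centroid at (15.00, 37.50).
horizontal leg: A = 155 × 34 = 5270.00, centroid at (107.50, 17.00).
ΣA = 7520.00 cm²
ΣAx_c = (2250.00)(15.00) + (5270.00)(107.50) = 600275.00 cm³
ΣAy_c = (2250.00)(37.50) + (5270.00)(17.00) = 173965.00 cm³
x_c = 600275.00 / 7520.00 = 79.82 cm
y_c = 173965.00 / 7520.00 = 23.13 cm

x_c = 79.82 cm, y_c = 23.13 cm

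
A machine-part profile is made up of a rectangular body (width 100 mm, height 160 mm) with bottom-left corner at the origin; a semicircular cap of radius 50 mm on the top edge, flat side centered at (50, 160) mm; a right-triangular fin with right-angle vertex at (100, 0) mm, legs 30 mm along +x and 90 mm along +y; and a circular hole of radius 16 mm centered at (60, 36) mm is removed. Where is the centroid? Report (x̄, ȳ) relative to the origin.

x̄ = 53.56 mm, ȳ = 97.85 mm

rectangular body: A = 100 × 160 = 16000.00, centroid at (50.00, 80.00).
semicircular top: A = ½π·50² = 3926.99, centroid at (50.00, 181.22).
triangular fin: A = ½·30·90 = 1350.00, centroid at (110.00, 30.00).
hole: A = −π·16² = -804.25, centroid at (60.00, 36.00).
ΣA = 20472.74 mm², ΣAx̄ = 1096594.68 mm³, ΣAȳ = 2003198.95 mm³.
x̄ = 1096594.68/20472.74 = 53.56 mm; ȳ = 2003198.95/20472.74 = 97.85 mm.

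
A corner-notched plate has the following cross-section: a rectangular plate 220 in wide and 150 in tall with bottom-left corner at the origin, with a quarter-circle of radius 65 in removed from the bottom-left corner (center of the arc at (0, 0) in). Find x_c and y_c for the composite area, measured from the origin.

plate: A = 220 × 150 = 33000.00, centroid at (110.00, 75.00).
removed quarter-circle: A = −¼π·65² = -3318.31, centroid at (27.59, 27.59).
ΣA = 29681.69 in², ΣAx_c = 3538458.33 in³, ΣAy_c = 2383458.33 in³.
x_c = 3538458.33/29681.69 = 119.21 in; y_c = 2383458.33/29681.69 = 80.30 in.

x_c = 119.21 in, y_c = 80.30 in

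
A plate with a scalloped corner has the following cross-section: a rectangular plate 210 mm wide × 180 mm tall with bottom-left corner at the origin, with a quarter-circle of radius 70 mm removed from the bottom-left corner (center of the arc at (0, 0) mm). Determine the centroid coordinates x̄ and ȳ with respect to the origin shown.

x̄ = 113.53 mm, ȳ = 96.83 mm

Part | A | x̄ᵢ | ȳᵢ | A·x̄ᵢ | A·ȳᵢ
plate | 37800.00 | 105.00 | 90.00 | 3969000.00 | 3402000.00
removed quarter-circle | -3848.45 | 29.71 | 29.71 | -114333.33 | -114333.33
Σ | 33951.55 |  |  | 3854666.67 | 3287666.67
x̄ = 3854666.67 / 33951.55 = 113.53 mm
ȳ = 3287666.67 / 33951.55 = 96.83 mm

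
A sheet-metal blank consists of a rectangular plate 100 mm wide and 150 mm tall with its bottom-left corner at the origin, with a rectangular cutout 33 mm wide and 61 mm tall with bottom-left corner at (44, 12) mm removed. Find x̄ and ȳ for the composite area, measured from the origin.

x̄ = 48.37 mm, ȳ = 80.04 mm

plate: A = 100 × 150 = 15000.00, centroid at (50.00, 75.00).
hole: A = −(33 × 61) = -2013.00, centroid at (60.50, 42.50).
ΣA = 12987.00 mm²
ΣAx̄ = (15000.00)(50.00) + (-2013.00)(60.50) = 628213.50 mm³
ΣAȳ = (15000.00)(75.00) + (-2013.00)(42.50) = 1039447.50 mm³
x̄ = 628213.50 / 12987.00 = 48.37 mm
ȳ = 1039447.50 / 12987.00 = 80.04 mm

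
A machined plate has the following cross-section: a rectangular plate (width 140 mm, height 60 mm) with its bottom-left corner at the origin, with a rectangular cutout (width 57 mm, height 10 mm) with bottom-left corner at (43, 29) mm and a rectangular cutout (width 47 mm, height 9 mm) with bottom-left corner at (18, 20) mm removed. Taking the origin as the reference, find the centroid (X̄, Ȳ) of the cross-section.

X̄ = 71.51 mm, Ȳ = 30.01 mm

plate: A = 140 × 60 = 8400.00, centroid at (70.00, 30.00).
hole 1: A = −(57 × 10) = -570.00, centroid at (71.50, 34.00).
hole 2: A = −(47 × 9) = -423.00, centroid at (41.50, 24.50).
ΣA = 7407.00 mm²
ΣAX̄ = (8400.00)(70.00) + (-570.00)(71.50) + (-423.00)(41.50) = 529690.50 mm³
ΣAȲ = (8400.00)(30.00) + (-570.00)(34.00) + (-423.00)(24.50) = 222256.50 mm³
X̄ = 529690.50 / 7407.00 = 71.51 mm
Ȳ = 222256.50 / 7407.00 = 30.01 mm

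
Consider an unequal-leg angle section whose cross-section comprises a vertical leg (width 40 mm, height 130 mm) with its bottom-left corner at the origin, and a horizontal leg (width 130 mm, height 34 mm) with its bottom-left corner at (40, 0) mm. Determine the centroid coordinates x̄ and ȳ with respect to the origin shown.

Part | A | x̄ᵢ | ȳᵢ | A·x̄ᵢ | A·ȳᵢ
vertical leg | 5200.00 | 20.00 | 65.00 | 104000.00 | 338000.00
horizontal leg | 4420.00 | 105.00 | 17.00 | 464100.00 | 75140.00
Σ | 9620.00 |  |  | 568100.00 | 413140.00
x̄ = 568100.00 / 9620.00 = 59.05 mm
ȳ = 413140.00 / 9620.00 = 42.95 mm

x̄ = 59.05 mm, ȳ = 42.95 mm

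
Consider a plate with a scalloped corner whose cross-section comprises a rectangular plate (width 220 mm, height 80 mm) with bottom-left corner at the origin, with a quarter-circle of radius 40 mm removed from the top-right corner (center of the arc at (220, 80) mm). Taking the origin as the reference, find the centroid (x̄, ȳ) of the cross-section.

x̄ = 102.85 mm, ȳ = 38.23 mm

plate: A = 220 × 80 = 17600.00, centroid at (110.00, 40.00).
removed quarter-circle: A = −¼π·40² = -1256.64, centroid at (203.02, 63.02).
ΣA = 16343.36 mm²
ΣAx̄ = (17600.00)(110.00) + (-1256.64)(203.02) = 1680873.18 mm³
ΣAȳ = (17600.00)(40.00) + (-1256.64)(63.02) = 624802.37 mm³
x̄ = 1680873.18 / 16343.36 = 102.85 mm
ȳ = 624802.37 / 16343.36 = 38.23 mm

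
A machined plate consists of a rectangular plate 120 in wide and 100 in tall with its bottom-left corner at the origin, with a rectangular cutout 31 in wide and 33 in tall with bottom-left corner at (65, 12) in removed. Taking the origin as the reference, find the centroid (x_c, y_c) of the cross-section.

plate: A = 120 × 100 = 12000.00, centroid at (60.00, 50.00).
hole: A = −(31 × 33) = -1023.00, centroid at (80.50, 28.50).
ΣA = 10977.00 in²
ΣAx_c = (12000.00)(60.00) + (-1023.00)(80.50) = 637648.50 in³
ΣAy_c = (12000.00)(50.00) + (-1023.00)(28.50) = 570844.50 in³
x_c = 637648.50 / 10977.00 = 58.09 in
y_c = 570844.50 / 10977.00 = 52.00 in

x_c = 58.09 in, y_c = 52.00 in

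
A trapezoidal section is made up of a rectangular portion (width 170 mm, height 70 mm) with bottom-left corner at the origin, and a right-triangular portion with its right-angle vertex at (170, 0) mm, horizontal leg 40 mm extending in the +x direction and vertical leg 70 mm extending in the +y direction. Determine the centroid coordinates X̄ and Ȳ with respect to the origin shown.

X̄ = 95.35 mm, Ȳ = 33.77 mm

rectangular portion: A = 170 × 70 = 11900.00, centroid at (85.00, 35.00).
triangular portion: A = ½·40·70 = 1400.00, centroid at (183.33, 23.33).
ΣA = 13300.00 mm², ΣAX̄ = 1268166.67 mm³, ΣAȲ = 449166.67 mm³.
X̄ = 1268166.67/13300.00 = 95.35 mm; Ȳ = 449166.67/13300.00 = 33.77 mm.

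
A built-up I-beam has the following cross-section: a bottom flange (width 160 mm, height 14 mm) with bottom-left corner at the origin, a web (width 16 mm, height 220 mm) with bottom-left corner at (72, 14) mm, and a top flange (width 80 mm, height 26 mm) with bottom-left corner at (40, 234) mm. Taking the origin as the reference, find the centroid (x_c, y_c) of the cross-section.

x_c = 80.00 mm, y_c = 123.20 mm

bottom flange: A = 160 × 14 = 2240.00, centroid at (80.00, 7.00).
web: A = 16 × 220 = 3520.00, centroid at (80.00, 124.00).
top flange: A = 80 × 26 = 2080.00, centroid at (80.00, 247.00).
ΣA = 7840.00 mm²
ΣAx_c = (2240.00)(80.00) + (3520.00)(80.00) + (2080.00)(80.00) = 627200.00 mm³
ΣAy_c = (2240.00)(7.00) + (3520.00)(124.00) + (2080.00)(247.00) = 965920.00 mm³
x_c = 627200.00 / 7840.00 = 80.00 mm
y_c = 965920.00 / 7840.00 = 123.20 mm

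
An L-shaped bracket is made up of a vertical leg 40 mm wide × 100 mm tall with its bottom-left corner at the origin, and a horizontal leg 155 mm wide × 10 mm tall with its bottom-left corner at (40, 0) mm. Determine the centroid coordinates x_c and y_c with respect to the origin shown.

x_c = 47.23 mm, y_c = 37.43 mm

Part | A | x̄ᵢ | ȳᵢ | A·x̄ᵢ | A·ȳᵢ
vertical leg | 4000.00 | 20.00 | 50.00 | 80000.00 | 200000.00
horizontal leg | 1550.00 | 117.50 | 5.00 | 182125.00 | 7750.00
Σ | 5550.00 |  |  | 262125.00 | 207750.00
x_c = 262125.00 / 5550.00 = 47.23 mm
y_c = 207750.00 / 5550.00 = 37.43 mm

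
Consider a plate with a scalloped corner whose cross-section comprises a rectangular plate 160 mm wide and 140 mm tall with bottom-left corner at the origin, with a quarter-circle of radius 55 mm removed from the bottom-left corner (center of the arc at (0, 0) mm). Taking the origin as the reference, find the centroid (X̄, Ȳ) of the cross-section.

X̄ = 86.72 mm, Ȳ = 75.54 mm

Part | A | x̄ᵢ | ȳᵢ | A·x̄ᵢ | A·ȳᵢ
plate | 22400.00 | 80.00 | 70.00 | 1792000.00 | 1568000.00
removed quarter-circle | -2375.83 | 23.34 | 23.34 | -55458.33 | -55458.33
Σ | 20024.17 |  |  | 1736541.67 | 1512541.67
X̄ = 1736541.67 / 20024.17 = 86.72 mm
Ȳ = 1512541.67 / 20024.17 = 75.54 mm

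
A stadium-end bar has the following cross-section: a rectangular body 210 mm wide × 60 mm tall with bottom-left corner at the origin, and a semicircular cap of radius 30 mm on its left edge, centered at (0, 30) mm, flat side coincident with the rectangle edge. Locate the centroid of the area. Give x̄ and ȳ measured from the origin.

x̄ = 93.12 mm, ȳ = 30.00 mm

rectangular body: A = 210 × 60 = 12600.00, centroid at (105.00, 30.00).
semicircular end: A = ½π·30² = 1413.72, centroid at (-12.73, 30.00).
ΣA = 14013.72 mm², ΣAx̄ = 1305000.00 mm³, ΣAȳ = 420411.50 mm³.
x̄ = 1305000.00/14013.72 = 93.12 mm; ȳ = 420411.50/14013.72 = 30.00 mm.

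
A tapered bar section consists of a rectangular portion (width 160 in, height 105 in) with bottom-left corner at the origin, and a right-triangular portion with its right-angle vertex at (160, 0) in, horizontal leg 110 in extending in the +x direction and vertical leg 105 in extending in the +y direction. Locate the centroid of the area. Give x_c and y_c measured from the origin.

x_c = 109.84 in, y_c = 48.02 in

Part | A | x̄ᵢ | ȳᵢ | A·x̄ᵢ | A·ȳᵢ
rectangular portion | 16800.00 | 80.00 | 52.50 | 1344000.00 | 882000.00
triangular portion | 5775.00 | 196.67 | 35.00 | 1135750.00 | 202125.00
Σ | 22575.00 |  |  | 2479750.00 | 1084125.00
x_c = 2479750.00 / 22575.00 = 109.84 in
y_c = 1084125.00 / 22575.00 = 48.02 in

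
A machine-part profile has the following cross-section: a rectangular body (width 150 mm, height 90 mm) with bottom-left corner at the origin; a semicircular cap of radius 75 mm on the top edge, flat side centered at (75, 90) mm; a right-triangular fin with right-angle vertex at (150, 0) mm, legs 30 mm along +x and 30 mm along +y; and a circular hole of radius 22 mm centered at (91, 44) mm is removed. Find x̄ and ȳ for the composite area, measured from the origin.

x̄ = 75.65 mm, ȳ = 76.25 mm

Part | A | x̄ᵢ | ȳᵢ | A·x̄ᵢ | A·ȳᵢ
rectangular body | 13500.00 | 75.00 | 45.00 | 1012500.00 | 607500.00
semicircular top | 8835.73 | 75.00 | 121.83 | 662679.70 | 1076465.64
triangular fin | 450.00 | 160.00 | 10.00 | 72000.00 | 4500.00
hole | -1520.53 | 91.00 | 44.00 | -138368.31 | -66903.36
Σ | 21265.20 |  |  | 1608811.39 | 1621562.28
x̄ = 1608811.39 / 21265.20 = 75.65 mm
ȳ = 1621562.28 / 21265.20 = 76.25 mm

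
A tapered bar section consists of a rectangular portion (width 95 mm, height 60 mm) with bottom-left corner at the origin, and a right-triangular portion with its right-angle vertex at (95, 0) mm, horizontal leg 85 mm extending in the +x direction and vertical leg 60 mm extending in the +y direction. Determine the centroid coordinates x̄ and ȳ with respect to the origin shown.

x̄ = 70.94 mm, ȳ = 26.91 mm

rectangular portion: A = 95 × 60 = 5700.00, centroid at (47.50, 30.00).
triangular portion: A = ½·85·60 = 2550.00, centroid at (123.33, 20.00).
ΣA = 8250.00 mm²
ΣAx̄ = (5700.00)(47.50) + (2550.00)(123.33) = 585250.00 mm³
ΣAȳ = (5700.00)(30.00) + (2550.00)(20.00) = 222000.00 mm³
x̄ = 585250.00 / 8250.00 = 70.94 mm
ȳ = 222000.00 / 8250.00 = 26.91 mm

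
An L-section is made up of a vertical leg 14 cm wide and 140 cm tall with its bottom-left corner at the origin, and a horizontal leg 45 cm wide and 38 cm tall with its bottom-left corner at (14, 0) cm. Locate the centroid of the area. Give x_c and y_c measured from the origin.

vertical leg: A = 14 × 140 = 1960.00, centroid at (7.00, 70.00).
horizontal leg: A = 45 × 38 = 1710.00, centroid at (36.50, 19.00).
ΣA = 3670.00 cm²
ΣAx_c = (1960.00)(7.00) + (1710.00)(36.50) = 76135.00 cm³
ΣAy_c = (1960.00)(70.00) + (1710.00)(19.00) = 169690.00 cm³
x_c = 76135.00 / 3670.00 = 20.75 cm
y_c = 169690.00 / 3670.00 = 46.24 cm

x_c = 20.75 cm, y_c = 46.24 cm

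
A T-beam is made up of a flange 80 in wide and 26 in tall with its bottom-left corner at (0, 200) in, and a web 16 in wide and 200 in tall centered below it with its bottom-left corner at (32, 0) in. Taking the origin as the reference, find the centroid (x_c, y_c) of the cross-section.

x_c = 40.00 in, y_c = 144.52 in

Part | A | x̄ᵢ | ȳᵢ | A·x̄ᵢ | A·ȳᵢ
web | 3200.00 | 40.00 | 100.00 | 128000.00 | 320000.00
flange | 2080.00 | 40.00 | 213.00 | 83200.00 | 443040.00
Σ | 5280.00 |  |  | 211200.00 | 763040.00
x_c = 211200.00 / 5280.00 = 40.00 in
y_c = 763040.00 / 5280.00 = 144.52 in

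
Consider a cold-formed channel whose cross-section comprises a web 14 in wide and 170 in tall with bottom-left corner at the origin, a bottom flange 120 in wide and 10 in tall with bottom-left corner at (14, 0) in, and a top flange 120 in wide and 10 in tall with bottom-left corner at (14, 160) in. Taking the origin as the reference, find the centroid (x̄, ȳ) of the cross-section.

x̄ = 40.64 in, ȳ = 85.00 in

web: A = 14 × 170 = 2380.00, centroid at (7.00, 85.00).
bottom flange: A = 120 × 10 = 1200.00, centroid at (74.00, 5.00).
top flange: A = 120 × 10 = 1200.00, centroid at (74.00, 165.00).
ΣA = 4780.00 in²
ΣAx̄ = (2380.00)(7.00) + (1200.00)(74.00) + (1200.00)(74.00) = 194260.00 in³
ΣAȳ = (2380.00)(85.00) + (1200.00)(5.00) + (1200.00)(165.00) = 406300.00 in³
x̄ = 194260.00 / 4780.00 = 40.64 in
ȳ = 406300.00 / 4780.00 = 85.00 in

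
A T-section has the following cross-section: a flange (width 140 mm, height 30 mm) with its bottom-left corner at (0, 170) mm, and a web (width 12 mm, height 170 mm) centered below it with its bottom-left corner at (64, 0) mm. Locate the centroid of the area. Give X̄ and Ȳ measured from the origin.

X̄ = 70.00 mm, Ȳ = 152.31 mm

web: A = 12 × 170 = 2040.00, centroid at (70.00, 85.00).
flange: A = 140 × 30 = 4200.00, centroid at (70.00, 185.00).
ΣA = 6240.00 mm², ΣAX̄ = 436800.00 mm³, ΣAȲ = 950400.00 mm³.
X̄ = 436800.00/6240.00 = 70.00 mm; Ȳ = 950400.00/6240.00 = 152.31 mm.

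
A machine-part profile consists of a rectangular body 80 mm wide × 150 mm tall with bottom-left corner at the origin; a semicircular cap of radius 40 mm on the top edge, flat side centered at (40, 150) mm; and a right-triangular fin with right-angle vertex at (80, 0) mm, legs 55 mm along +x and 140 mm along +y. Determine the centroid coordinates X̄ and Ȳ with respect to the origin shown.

X̄ = 52.23 mm, Ȳ = 81.65 mm

rectangular body: A = 80 × 150 = 12000.00, centroid at (40.00, 75.00).
semicircular top: A = ½π·40² = 2513.27, centroid at (40.00, 166.98).
triangular fin: A = ½·55·140 = 3850.00, centroid at (98.33, 46.67).
ΣA = 18363.27 mm², ΣAX̄ = 959114.30 mm³, ΣAȲ = 1499324.45 mm³.
X̄ = 959114.30/18363.27 = 52.23 mm; Ȳ = 1499324.45/18363.27 = 81.65 mm.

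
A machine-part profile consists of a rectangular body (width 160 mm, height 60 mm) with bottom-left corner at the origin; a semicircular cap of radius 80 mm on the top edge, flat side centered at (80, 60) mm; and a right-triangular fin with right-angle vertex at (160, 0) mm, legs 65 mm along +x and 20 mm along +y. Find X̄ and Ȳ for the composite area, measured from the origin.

Part | A | x̄ᵢ | ȳᵢ | A·x̄ᵢ | A·ȳᵢ
rectangular body | 9600.00 | 80.00 | 30.00 | 768000.00 | 288000.00
semicircular top | 10053.10 | 80.00 | 93.95 | 804247.72 | 944519.12
triangular fin | 650.00 | 181.67 | 6.67 | 118083.33 | 4333.33
Σ | 20303.10 |  |  | 1690331.05 | 1236852.46
X̄ = 1690331.05 / 20303.10 = 83.25 mm
Ȳ = 1236852.46 / 20303.10 = 60.92 mm

X̄ = 83.25 mm, Ȳ = 60.92 mm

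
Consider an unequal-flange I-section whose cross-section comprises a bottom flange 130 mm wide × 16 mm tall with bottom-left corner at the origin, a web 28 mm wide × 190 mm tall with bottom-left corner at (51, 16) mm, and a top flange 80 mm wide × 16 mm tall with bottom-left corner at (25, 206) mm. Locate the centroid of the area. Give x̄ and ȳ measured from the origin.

x̄ = 65.00 mm, ȳ = 101.51 mm

bottom flange: A = 130 × 16 = 2080.00, centroid at (65.00, 8.00).
web: A = 28 × 190 = 5320.00, centroid at (65.00, 111.00).
top flange: A = 80 × 16 = 1280.00, centroid at (65.00, 214.00).
ΣA = 8680.00 mm²
ΣAx̄ = (2080.00)(65.00) + (5320.00)(65.00) + (1280.00)(65.00) = 564200.00 mm³
ΣAȳ = (2080.00)(8.00) + (5320.00)(111.00) + (1280.00)(214.00) = 881080.00 mm³
x̄ = 564200.00 / 8680.00 = 65.00 mm
ȳ = 881080.00 / 8680.00 = 101.51 mm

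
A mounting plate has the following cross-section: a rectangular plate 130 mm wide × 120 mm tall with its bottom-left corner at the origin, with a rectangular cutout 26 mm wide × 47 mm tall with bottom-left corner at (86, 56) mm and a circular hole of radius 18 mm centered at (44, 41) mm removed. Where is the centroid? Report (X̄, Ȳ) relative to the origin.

Part | A | x̄ᵢ | ȳᵢ | A·x̄ᵢ | A·ȳᵢ
plate | 15600.00 | 65.00 | 60.00 | 1014000.00 | 936000.00
hole 1 | -1222.00 | 99.00 | 79.50 | -120978.00 | -97149.00
hole 2 | -1017.88 | 44.00 | 41.00 | -44786.54 | -41732.92
Σ | 13360.12 |  |  | 848235.46 | 797118.08
X̄ = 848235.46 / 13360.12 = 63.49 mm
Ȳ = 797118.08 / 13360.12 = 59.66 mm

X̄ = 63.49 mm, Ȳ = 59.66 mm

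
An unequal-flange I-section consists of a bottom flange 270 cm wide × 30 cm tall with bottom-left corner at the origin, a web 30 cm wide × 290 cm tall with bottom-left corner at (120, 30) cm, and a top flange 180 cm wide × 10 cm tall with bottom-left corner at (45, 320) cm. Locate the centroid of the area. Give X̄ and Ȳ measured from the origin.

bottom flange: A = 270 × 30 = 8100.00, centroid at (135.00, 15.00).
web: A = 30 × 290 = 8700.00, centroid at (135.00, 175.00).
top flange: A = 180 × 10 = 1800.00, centroid at (135.00, 325.00).
ΣA = 18600.00 cm²
ΣAX̄ = (8100.00)(135.00) + (8700.00)(135.00) + (1800.00)(135.00) = 2511000.00 cm³
ΣAȲ = (8100.00)(15.00) + (8700.00)(175.00) + (1800.00)(325.00) = 2229000.00 cm³
X̄ = 2511000.00 / 18600.00 = 135.00 cm
Ȳ = 2229000.00 / 18600.00 = 119.84 cm

X̄ = 135.00 cm, Ȳ = 119.84 cm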